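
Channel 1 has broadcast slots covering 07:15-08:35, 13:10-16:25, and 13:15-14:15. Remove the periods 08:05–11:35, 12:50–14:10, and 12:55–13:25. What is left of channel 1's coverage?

A, merged: 07:15-08:35, 13:10-16:25.
B, merged: 08:05-11:35, 12:50-14:10.
07:15-08:35 minus B → 07:15-08:05.
13:10-16:25 minus B → 14:10-16:25.

07:15-08:05, 14:10-16:25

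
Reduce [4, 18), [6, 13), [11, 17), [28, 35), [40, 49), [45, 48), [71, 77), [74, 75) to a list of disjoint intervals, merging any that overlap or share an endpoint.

[4, 18) ∪ [28, 35) ∪ [40, 49) ∪ [71, 77)

[6, 13) overlaps/touches [4, 18) → extend to [4, 18).
[11, 17) overlaps/touches [4, 18) → extend to [4, 18).
[28, 35) is disjoint → start new block.
[40, 49) is disjoint → start new block.
[45, 48) overlaps/touches [40, 49) → extend to [40, 49).
[71, 77) is disjoint → start new block.
[74, 75) overlaps/touches [71, 77) → extend to [71, 77).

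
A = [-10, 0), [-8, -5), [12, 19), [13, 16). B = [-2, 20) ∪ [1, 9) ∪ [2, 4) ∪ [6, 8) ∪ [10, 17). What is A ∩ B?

Merge the first list: [-10, 0), [12, 19).
Merge the second list: [-2, 20).
[-10, 0) overlaps B on [-2, 0).
[12, 19) overlaps B on [12, 19).

[-2, 0) ∪ [12, 19)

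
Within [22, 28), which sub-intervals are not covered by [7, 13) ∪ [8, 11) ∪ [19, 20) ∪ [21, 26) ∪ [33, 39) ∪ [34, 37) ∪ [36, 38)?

[26, 28)

Covered (merged): [7, 13), [19, 20), [21, 26), [33, 39).
Uncovered inside [22, 28): [26, 28).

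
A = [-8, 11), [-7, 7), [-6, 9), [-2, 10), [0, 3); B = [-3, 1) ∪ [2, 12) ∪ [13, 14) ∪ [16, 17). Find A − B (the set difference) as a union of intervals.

Merge the first list: [-8, 11).
[-8, 11) with B removed leaves [-8, -3), [1, 2).

[-8, -3) ∪ [1, 2)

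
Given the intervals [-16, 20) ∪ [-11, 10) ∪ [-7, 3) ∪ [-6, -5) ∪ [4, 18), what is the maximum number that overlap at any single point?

4

Walk the sorted start/end points keeping a running depth.
The depth first hits 4 at -6.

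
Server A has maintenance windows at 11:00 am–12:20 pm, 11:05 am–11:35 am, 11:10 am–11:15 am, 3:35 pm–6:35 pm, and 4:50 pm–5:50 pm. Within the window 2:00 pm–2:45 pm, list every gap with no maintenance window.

2:00 pm–2:45 pm

The merged coverage is 11:00 am–12:20 pm, 3:35 pm–6:35 pm.
Complement within 2:00 pm–2:45 pm: 2:00 pm–2:45 pm.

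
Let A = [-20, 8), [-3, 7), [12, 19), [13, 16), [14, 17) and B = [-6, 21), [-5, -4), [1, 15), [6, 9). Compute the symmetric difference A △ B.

[-20, -6) ∪ [8, 12) ∪ [19, 21)

A, merged: [-20, 8), [12, 19).
B, merged: [-6, 21).
A \ B = [-20, -6).
B \ A = [8, 12), [19, 21).
Union of the two gives the symmetric difference.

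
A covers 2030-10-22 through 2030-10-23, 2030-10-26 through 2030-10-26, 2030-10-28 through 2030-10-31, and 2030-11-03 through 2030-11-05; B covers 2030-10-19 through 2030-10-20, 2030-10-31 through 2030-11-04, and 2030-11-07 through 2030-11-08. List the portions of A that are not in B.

2030-10-22 through 2030-10-23, 2030-10-26 through 2030-10-26, 2030-10-28 through 2030-10-30, 2030-11-05 through 2030-11-05

2030-10-22 through 2030-10-23: no B overlap → unchanged.
2030-10-26 through 2030-10-26: no B overlap → unchanged.
2030-10-28 through 2030-10-31 minus B → 2030-10-28 through 2030-10-30.
2030-11-03 through 2030-11-05 minus B → 2030-11-05 through 2030-11-05.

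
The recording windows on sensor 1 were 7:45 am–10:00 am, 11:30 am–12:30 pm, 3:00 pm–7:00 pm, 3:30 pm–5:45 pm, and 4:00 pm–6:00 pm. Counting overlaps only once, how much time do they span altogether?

7 h 15 min

Merged: 7:45 am–10:00 am, 11:30 am–12:30 pm, 3:00 pm–7:00 pm.
Lengths: 2 h 15 min + 1 h + 4 h = 7 h 15 min.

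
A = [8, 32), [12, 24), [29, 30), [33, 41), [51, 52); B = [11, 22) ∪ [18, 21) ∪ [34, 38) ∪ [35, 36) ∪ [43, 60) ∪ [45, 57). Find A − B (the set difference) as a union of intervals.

[8, 11) ∪ [22, 32) ∪ [33, 34) ∪ [38, 41)

A, merged: [8, 32), [33, 41), [51, 52).
B, merged: [11, 22), [34, 38), [43, 60).
[8, 32) with B removed leaves [8, 11), [22, 32).
[33, 41) with B removed leaves [33, 34), [38, 41).
[51, 52) lies entirely inside B → drops out.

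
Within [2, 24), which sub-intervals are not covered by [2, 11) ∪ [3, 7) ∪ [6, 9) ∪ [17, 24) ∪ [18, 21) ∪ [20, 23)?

[11, 17)

After merging, the occupied span is [2, 11), [17, 24).
Uncovered inside [2, 24): [11, 17).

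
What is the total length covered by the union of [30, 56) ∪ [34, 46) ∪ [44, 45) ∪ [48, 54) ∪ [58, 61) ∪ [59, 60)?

Merged: [30, 56), [58, 61).
Lengths: 26 + 3 = 29.

29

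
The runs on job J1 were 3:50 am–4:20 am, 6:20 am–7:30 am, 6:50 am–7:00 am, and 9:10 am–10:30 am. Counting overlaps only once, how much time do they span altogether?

Merged: 3:50 am–4:20 am, 6:20 am–7:30 am, 9:10 am–10:30 am.
Lengths: 30 min + 1 h 10 min + 1 h 20 min = 3 h.

3 h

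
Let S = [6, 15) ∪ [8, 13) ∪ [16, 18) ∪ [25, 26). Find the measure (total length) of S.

Merged: [6, 15), [16, 18), [25, 26).
Lengths: 9 + 2 + 1 = 12.

12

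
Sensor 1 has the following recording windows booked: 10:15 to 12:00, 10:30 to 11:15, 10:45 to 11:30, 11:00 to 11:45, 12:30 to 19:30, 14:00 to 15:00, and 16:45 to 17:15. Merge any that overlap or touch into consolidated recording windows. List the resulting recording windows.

10:15-12:00, 12:30-19:30

10:30-11:15 overlaps/touches 10:15-12:00 → extend to 10:15-12:00.
10:45-11:30 overlaps/touches 10:15-12:00 → extend to 10:15-12:00.
11:00-11:45 overlaps/touches 10:15-12:00 → extend to 10:15-12:00.
12:30-19:30 is disjoint → start new block.
14:00-15:00 overlaps/touches 12:30-19:30 → extend to 12:30-19:30.
16:45-17:15 overlaps/touches 12:30-19:30 → extend to 12:30-19:30.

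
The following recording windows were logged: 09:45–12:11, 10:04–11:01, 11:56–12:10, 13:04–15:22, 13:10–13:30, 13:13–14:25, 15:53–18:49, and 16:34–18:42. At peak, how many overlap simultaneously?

3

Sweep endpoints in order; track running count of active intervals.
Peak of 3 reached at 13:13.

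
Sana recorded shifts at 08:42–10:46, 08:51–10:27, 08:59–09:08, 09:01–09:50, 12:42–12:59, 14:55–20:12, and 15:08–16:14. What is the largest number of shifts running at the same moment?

4

Walk the sorted start/end points keeping a running depth.
The depth first hits 4 at 09:01.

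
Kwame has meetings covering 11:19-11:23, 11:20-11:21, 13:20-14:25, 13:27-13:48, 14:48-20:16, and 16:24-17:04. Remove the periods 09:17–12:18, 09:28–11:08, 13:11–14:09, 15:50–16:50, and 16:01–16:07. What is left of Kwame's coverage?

14:09–14:25, 14:48–15:50, 16:50–20:16

Merge the first list: 11:19–11:23, 13:20–14:25, 14:48–20:16.
Merge the second list: 09:17–12:18, 13:11–14:09, 15:50–16:50.
11:19–11:23: fully covered by B → removed.
13:20–14:25 minus B → 14:09–14:25.
14:48–20:16 minus B → 14:48–15:50, 16:50–20:16.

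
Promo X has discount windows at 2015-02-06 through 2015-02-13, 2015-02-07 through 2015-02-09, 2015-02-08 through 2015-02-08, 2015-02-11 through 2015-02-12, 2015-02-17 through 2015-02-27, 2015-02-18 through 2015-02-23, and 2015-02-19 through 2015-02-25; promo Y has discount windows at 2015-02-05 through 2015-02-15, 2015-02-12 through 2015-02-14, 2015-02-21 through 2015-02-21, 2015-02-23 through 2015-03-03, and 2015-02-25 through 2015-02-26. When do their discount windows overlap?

First set merges to 2015-02-06 through 2015-02-13, 2015-02-17 through 2015-02-27.
Second set merges to 2015-02-05 through 2015-02-15, 2015-02-21 through 2015-02-21, 2015-02-23 through 2015-03-03.
2015-02-06 through 2015-02-13 meets the second set on 2015-02-06 through 2015-02-13.
2015-02-17 through 2015-02-27 meets the second set on 2015-02-21 through 2015-02-21, 2015-02-23 through 2015-02-27.

2015-02-06 through 2015-02-13, 2015-02-21 through 2015-02-21, 2015-02-23 through 2015-02-27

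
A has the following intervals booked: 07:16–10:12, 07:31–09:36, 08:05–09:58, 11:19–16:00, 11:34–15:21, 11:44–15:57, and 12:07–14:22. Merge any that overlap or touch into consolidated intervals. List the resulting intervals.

07:16-10:12, 11:19-16:00

07:31-09:36 overlaps/touches 07:16-10:12 → extend to 07:16-10:12.
08:05-09:58 overlaps/touches 07:16-10:12 → extend to 07:16-10:12.
11:19-16:00 is disjoint → start new block.
11:34-15:21 overlaps/touches 11:19-16:00 → extend to 11:19-16:00.
11:44-15:57 overlaps/touches 11:19-16:00 → extend to 11:19-16:00.
12:07-14:22 overlaps/touches 11:19-16:00 → extend to 11:19-16:00.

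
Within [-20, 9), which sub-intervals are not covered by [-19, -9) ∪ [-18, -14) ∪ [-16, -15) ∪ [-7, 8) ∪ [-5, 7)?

[-20, -19) ∪ [-9, -7) ∪ [8, 9)

The merged coverage is [-19, -9), [-7, 8).
Gaps within [-20, 9): [-20, -19), [-9, -7), [8, 9).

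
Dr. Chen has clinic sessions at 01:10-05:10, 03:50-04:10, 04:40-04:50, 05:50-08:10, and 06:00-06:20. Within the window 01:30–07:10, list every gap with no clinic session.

Covered (merged): 01:10–05:10, 05:50–08:10.
Uncovered inside 01:30–07:10: 05:10–05:50.

05:10–05:50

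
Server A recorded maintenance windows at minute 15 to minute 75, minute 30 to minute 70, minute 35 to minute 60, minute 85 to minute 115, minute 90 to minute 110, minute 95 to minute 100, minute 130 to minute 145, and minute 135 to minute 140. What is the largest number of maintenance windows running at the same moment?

Walk the sorted start/end points keeping a running depth.
The depth first hits 3 at minute 35.

3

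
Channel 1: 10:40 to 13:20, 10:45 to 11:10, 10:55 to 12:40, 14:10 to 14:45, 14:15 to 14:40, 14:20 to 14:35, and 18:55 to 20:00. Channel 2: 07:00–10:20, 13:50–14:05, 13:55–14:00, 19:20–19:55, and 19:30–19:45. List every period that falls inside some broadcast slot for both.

19:20-19:55

Merge the first list: 10:40-13:20, 14:10-14:45, 18:55-20:00.
Merge the second list: 07:00-10:20, 13:50-14:05, 19:20-19:55.
10:40-13:20 meets no B interval.
14:10-14:45 meets no B interval.
18:55-20:00 ∩ B → 19:20-19:55.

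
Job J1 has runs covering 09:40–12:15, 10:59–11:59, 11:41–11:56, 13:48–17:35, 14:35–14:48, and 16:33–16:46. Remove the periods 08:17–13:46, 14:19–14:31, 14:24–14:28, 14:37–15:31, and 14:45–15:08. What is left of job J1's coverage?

13:48-14:19, 14:31-14:37, 15:31-17:35

Merge the first list: 09:40-12:15, 13:48-17:35.
Merge the second list: 08:17-13:46, 14:19-14:31, 14:37-15:31.
09:40-12:15 lies entirely inside B → drops out.
13:48-17:35 with B removed leaves 13:48-14:19, 14:31-14:37, 15:31-17:35.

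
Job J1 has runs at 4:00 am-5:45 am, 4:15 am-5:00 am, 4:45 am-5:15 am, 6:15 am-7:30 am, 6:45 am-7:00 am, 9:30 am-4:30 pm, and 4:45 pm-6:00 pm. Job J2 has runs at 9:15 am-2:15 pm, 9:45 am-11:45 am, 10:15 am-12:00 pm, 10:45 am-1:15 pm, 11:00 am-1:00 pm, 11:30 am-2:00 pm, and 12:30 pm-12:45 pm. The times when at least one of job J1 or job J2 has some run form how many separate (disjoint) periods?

Merge the first list: 4:00 am–5:45 am, 6:15 am–7:30 am, 9:30 am–4:30 pm, 4:45 pm–6:00 pm.
Merge the second list: 9:15 am–2:15 pm.
A ∪ B = 4:00 am–5:45 am, 6:15 am–7:30 am, 9:15 am–4:30 pm, 4:45 pm–6:00 pm.
That is 4 disjoint pieces.

4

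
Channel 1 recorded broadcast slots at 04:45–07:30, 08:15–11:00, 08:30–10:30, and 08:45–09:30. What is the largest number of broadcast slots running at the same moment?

3

Sweep endpoints in order; track running count of active intervals.
Peak of 3 reached at 08:45.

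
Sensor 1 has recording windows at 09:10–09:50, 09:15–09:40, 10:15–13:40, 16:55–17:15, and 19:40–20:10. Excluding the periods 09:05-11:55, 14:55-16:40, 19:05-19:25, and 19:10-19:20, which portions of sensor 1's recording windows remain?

Merge the first list: 09:10-09:50, 10:15-13:40, 16:55-17:15, 19:40-20:10.
Merge the second list: 09:05-11:55, 14:55-16:40, 19:05-19:25.
09:10-09:50: fully covered by B → removed.
10:15-13:40 minus B → 11:55-13:40.
16:55-17:15: no B overlap → unchanged.
19:40-20:10: no B overlap → unchanged.

11:55-13:40, 16:55-17:15, 19:40-20:10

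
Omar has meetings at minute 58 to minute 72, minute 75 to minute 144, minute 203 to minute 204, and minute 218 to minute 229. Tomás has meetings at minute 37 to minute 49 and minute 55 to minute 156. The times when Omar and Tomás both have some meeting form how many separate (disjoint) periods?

A ∩ B = minute 58 to minute 72, minute 75 to minute 144.
That is 2 disjoint pieces.

2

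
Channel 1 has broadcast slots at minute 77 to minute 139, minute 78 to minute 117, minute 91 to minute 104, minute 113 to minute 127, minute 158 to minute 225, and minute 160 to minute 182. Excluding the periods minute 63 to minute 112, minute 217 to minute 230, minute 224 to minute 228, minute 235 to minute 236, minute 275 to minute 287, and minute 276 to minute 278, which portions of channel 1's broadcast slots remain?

Merge the first list: minute 77 to minute 139, minute 158 to minute 225.
Merge the second list: minute 63 to minute 112, minute 217 to minute 230, minute 235 to minute 236, minute 275 to minute 287.
minute 77 to minute 139 \ B = minute 112 to minute 139.
minute 158 to minute 225 \ B = minute 158 to minute 217.

minute 112 to minute 139, minute 158 to minute 217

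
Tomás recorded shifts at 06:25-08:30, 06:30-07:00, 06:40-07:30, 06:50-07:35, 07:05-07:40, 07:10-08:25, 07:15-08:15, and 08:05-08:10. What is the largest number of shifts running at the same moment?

At 07:15, 6 of the intervals are simultaneously active.
No point has more.

6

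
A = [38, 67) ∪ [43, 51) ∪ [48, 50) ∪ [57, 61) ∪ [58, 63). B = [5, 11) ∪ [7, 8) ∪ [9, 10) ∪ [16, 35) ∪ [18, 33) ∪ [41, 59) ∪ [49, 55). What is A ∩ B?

[41, 59)

A, merged: [38, 67).
B, merged: [5, 11), [16, 35), [41, 59).
[38, 67) meets the second set on [41, 59).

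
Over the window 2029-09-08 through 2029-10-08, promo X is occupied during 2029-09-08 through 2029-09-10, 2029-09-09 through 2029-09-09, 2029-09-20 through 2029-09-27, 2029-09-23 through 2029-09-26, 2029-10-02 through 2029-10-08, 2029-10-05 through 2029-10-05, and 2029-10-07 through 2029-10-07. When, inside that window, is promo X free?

2029-09-11 through 2029-09-19, 2029-09-28 through 2029-10-01

The merged coverage is 2029-09-08 through 2029-09-10, 2029-09-20 through 2029-09-27, 2029-10-02 through 2029-10-08.
Uncovered inside 2029-09-08 through 2029-10-08: 2029-09-11 through 2029-09-19, 2029-09-28 through 2029-10-01.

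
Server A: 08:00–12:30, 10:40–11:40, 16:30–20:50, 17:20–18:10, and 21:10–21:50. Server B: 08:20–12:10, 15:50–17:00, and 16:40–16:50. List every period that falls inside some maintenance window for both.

A, merged: 08:00–12:30, 16:30–20:50, 21:10–21:50.
B, merged: 08:20–12:10, 15:50–17:00.
08:00–12:30 overlaps B on 08:20–12:10.
16:30–20:50 overlaps B on 16:30–17:00.
21:10–21:50 falls entirely outside B.

08:20–12:10, 16:30–17:00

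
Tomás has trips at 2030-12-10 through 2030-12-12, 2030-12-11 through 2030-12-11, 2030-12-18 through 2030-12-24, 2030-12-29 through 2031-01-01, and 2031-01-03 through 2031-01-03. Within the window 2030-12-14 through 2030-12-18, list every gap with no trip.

2030-12-14 through 2030-12-17

The merged coverage is 2030-12-10 through 2030-12-12, 2030-12-18 through 2030-12-24, 2030-12-29 through 2031-01-01, 2031-01-03 through 2031-01-03.
Complement within 2030-12-14 through 2030-12-18: 2030-12-14 through 2030-12-17.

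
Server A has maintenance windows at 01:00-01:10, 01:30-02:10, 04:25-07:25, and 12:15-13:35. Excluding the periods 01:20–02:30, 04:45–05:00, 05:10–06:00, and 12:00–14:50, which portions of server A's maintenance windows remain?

01:00–01:10 is untouched.
01:30–02:10 lies entirely inside B → drops out.
04:25–07:25 with B removed leaves 04:25–04:45, 05:00–05:10, 06:00–07:25.
12:15–13:35 lies entirely inside B → drops out.

01:00–01:10, 04:25–04:45, 05:00–05:10, 06:00–07:25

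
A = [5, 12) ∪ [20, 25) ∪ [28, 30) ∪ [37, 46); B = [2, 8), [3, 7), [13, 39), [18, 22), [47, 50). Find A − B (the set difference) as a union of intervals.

[8, 12) ∪ [39, 46)

Merge the second list: [2, 8), [13, 39), [47, 50).
[5, 12) \ B = [8, 12).
[20, 25): entirely removed.
[28, 30): entirely removed.
[37, 46) \ B = [39, 46).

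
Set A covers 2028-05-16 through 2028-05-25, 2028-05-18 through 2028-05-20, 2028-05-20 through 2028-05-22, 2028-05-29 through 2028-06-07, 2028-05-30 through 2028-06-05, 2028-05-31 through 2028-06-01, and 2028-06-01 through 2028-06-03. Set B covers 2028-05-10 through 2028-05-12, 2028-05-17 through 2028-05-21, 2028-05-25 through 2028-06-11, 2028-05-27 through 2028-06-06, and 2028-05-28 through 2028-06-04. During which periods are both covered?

A, merged: 2028-05-16 through 2028-05-25, 2028-05-29 through 2028-06-07.
B, merged: 2028-05-10 through 2028-05-12, 2028-05-17 through 2028-05-21, 2028-05-25 through 2028-06-11.
2028-05-16 through 2028-05-25 meets the second set on 2028-05-17 through 2028-05-21, 2028-05-25 through 2028-05-25.
2028-05-29 through 2028-06-07 meets the second set on 2028-05-29 through 2028-06-07.

2028-05-17 through 2028-05-21, 2028-05-25 through 2028-05-25, 2028-05-29 through 2028-06-07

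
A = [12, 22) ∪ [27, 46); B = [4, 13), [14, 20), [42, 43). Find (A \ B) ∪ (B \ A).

A \ B = [13, 14), [20, 22), [27, 42), [43, 46).
B \ A = [4, 12).
Union of the two gives the symmetric difference.

[4, 12) ∪ [13, 14) ∪ [20, 22) ∪ [27, 42) ∪ [43, 46)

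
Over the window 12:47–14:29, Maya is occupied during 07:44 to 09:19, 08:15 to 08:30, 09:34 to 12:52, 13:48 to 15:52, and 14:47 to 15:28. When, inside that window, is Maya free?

The merged coverage is 07:44-09:19, 09:34-12:52, 13:48-15:52.
Complement within 12:47-14:29: 12:52-13:48.

12:52-13:48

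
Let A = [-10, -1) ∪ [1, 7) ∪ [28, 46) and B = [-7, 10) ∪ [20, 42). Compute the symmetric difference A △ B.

A but not B: [-10, -7), [42, 46).
B but not A: [-1, 1), [7, 10), [20, 28).
Combining gives A △ B.

[-10, -7) ∪ [-1, 1) ∪ [7, 10) ∪ [20, 28) ∪ [42, 46)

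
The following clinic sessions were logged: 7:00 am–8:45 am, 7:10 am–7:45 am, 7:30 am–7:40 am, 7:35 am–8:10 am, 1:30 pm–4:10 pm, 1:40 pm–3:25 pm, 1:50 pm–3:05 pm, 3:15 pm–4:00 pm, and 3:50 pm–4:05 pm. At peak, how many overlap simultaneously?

At 7:35 am, 4 of the intervals are simultaneously active.
No point has more.

4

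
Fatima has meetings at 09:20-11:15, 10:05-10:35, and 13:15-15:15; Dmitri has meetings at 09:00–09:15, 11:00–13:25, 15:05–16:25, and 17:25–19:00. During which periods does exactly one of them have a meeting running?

09:00–09:15, 09:20–11:00, 11:15–13:15, 13:25–15:05, 15:15–16:25, 17:25–19:00

Merge the first list: 09:20–11:15, 13:15–15:15.
Only in the first: 09:20–11:00, 13:25–15:05.
Only in the second: 09:00–09:15, 11:15–13:15, 15:15–16:25, 17:25–19:00.
Together these are the periods covered by exactly one.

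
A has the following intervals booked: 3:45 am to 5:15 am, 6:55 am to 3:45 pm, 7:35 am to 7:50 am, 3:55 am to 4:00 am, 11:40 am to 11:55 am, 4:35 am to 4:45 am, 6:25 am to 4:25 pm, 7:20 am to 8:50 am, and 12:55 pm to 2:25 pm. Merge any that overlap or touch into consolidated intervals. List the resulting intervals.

Sort by start: 3:45 am–5:15 am, 3:55 am–4:00 am, 4:35 am–4:45 am, 6:25 am–4:25 pm, 6:55 am–3:45 pm, 7:20 am–8:50 am, 7:35 am–7:50 am, 11:40 am–11:55 am, 12:55 pm–2:25 pm.
3:55 am–4:00 am overlaps/touches 3:45 am–5:15 am → extend to 3:45 am–5:15 am.
4:35 am–4:45 am overlaps/touches 3:45 am–5:15 am → extend to 3:45 am–5:15 am.
6:25 am–4:25 pm is disjoint → start new block.
6:55 am–3:45 pm overlaps/touches 6:25 am–4:25 pm → extend to 6:25 am–4:25 pm.
7:20 am–8:50 am overlaps/touches 6:25 am–4:25 pm → extend to 6:25 am–4:25 pm.
7:35 am–7:50 am overlaps/touches 6:25 am–4:25 pm → extend to 6:25 am–4:25 pm.
11:40 am–11:55 am overlaps/touches 6:25 am–4:25 pm → extend to 6:25 am–4:25 pm.
12:55 pm–2:25 pm overlaps/touches 6:25 am–4:25 pm → extend to 6:25 am–4:25 pm.

3:45 am–5:15 am, 6:25 am–4:25 pm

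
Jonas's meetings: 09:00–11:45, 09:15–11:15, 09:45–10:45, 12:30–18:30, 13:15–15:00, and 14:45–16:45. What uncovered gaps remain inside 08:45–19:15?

08:45-09:00, 11:45-12:30, 18:30-19:15

The merged coverage is 09:00-11:45, 12:30-18:30.
Uncovered inside 08:45-19:15: 08:45-09:00, 11:45-12:30, 18:30-19:15.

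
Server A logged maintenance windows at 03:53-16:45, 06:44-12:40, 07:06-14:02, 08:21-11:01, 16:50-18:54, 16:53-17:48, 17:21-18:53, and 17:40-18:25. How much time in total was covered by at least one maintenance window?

Merged: 03:53-16:45, 16:50-18:54.
Lengths: 12 h 52 min + 2 h 4 min = 14 h 56 min.

14 h 56 min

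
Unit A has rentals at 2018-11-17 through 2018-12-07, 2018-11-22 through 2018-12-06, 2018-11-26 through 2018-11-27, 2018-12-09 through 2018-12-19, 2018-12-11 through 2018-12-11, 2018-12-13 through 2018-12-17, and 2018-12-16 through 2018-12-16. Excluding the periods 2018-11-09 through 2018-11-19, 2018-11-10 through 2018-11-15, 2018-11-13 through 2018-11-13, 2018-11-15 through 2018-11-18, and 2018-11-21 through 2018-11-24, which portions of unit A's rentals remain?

First set merges to 2018-11-17 through 2018-12-07, 2018-12-09 through 2018-12-19.
Second set merges to 2018-11-09 through 2018-11-19, 2018-11-21 through 2018-11-24.
2018-11-17 through 2018-12-07 with B removed leaves 2018-11-20 through 2018-11-20, 2018-11-25 through 2018-12-07.
2018-12-09 through 2018-12-19 is untouched.

2018-11-20 through 2018-11-20, 2018-11-25 through 2018-12-07, 2018-12-09 through 2018-12-19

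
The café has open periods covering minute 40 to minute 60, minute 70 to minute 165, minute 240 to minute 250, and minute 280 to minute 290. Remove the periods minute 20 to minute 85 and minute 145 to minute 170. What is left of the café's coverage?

minute 40 to minute 60: fully covered by B → removed.
minute 70 to minute 165 minus B → minute 85 to minute 145.
minute 240 to minute 250: no B overlap → unchanged.
minute 280 to minute 290: no B overlap → unchanged.

minute 85 to minute 145, minute 240 to minute 250, minute 280 to minute 290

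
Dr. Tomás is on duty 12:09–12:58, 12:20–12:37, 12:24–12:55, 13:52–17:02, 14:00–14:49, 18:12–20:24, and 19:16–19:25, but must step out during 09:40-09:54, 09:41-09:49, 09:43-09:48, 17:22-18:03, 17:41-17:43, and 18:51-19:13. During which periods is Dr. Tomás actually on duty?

12:09-12:58, 13:52-17:02, 18:12-18:51, 19:13-20:24

A, merged: 12:09-12:58, 13:52-17:02, 18:12-20:24.
B, merged: 09:40-09:54, 17:22-18:03, 18:51-19:13.
12:09-12:58 is untouched.
13:52-17:02 is untouched.
18:12-20:24 with B removed leaves 18:12-18:51, 19:13-20:24.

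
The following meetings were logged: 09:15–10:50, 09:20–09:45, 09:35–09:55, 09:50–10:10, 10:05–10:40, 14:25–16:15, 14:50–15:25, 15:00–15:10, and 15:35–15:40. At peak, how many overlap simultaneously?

3

Walk the sorted start/end points keeping a running depth.
The depth first hits 3 at 09:35.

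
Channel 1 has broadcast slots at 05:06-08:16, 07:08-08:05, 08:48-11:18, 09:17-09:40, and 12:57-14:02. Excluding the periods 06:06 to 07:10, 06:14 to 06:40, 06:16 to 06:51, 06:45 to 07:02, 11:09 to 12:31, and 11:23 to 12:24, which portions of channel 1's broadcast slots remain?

05:06-06:06, 07:10-08:16, 08:48-11:09, 12:57-14:02

Merge the first list: 05:06-08:16, 08:48-11:18, 12:57-14:02.
Merge the second list: 06:06-07:10, 11:09-12:31.
05:06-08:16 minus B → 05:06-06:06, 07:10-08:16.
08:48-11:18 minus B → 08:48-11:09.
12:57-14:02: no B overlap → unchanged.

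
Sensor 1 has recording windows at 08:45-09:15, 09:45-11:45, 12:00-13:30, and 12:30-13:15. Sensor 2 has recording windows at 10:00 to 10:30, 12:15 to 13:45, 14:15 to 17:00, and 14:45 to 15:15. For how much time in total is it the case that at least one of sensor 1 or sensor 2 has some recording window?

7 h

Merge the first list: 08:45–09:15, 09:45–11:45, 12:00–13:30.
Merge the second list: 10:00–10:30, 12:15–13:45, 14:15–17:00.
A ∪ B = 08:45–09:15, 09:45–11:45, 12:00–13:45, 14:15–17:00.
Total: 30 min + 2 h + 1 h 45 min + 2 h 45 min = 7 h.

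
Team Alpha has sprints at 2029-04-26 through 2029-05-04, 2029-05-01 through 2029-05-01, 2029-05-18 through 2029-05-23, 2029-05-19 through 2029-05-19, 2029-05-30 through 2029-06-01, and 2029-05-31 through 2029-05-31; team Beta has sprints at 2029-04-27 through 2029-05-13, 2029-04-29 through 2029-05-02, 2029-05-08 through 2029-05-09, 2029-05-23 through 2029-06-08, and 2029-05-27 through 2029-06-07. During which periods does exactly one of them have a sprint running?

First set merges to 2029-04-26 through 2029-05-04, 2029-05-18 through 2029-05-23, 2029-05-30 through 2029-06-01.
Second set merges to 2029-04-27 through 2029-05-13, 2029-05-23 through 2029-06-08.
A but not B: 2029-04-26 through 2029-04-26, 2029-05-18 through 2029-05-22.
B but not A: 2029-05-05 through 2029-05-13, 2029-05-24 through 2029-05-29, 2029-06-02 through 2029-06-08.
Combining gives A △ B.

2029-04-26 through 2029-04-26, 2029-05-05 through 2029-05-13, 2029-05-18 through 2029-05-22, 2029-05-24 through 2029-05-29, 2029-06-02 through 2029-06-08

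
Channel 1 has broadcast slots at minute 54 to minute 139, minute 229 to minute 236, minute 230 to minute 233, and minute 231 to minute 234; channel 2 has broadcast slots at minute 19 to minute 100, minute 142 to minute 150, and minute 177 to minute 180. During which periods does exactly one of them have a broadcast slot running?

Merge the first list: minute 54 to minute 139, minute 229 to minute 236.
A but not B: minute 100 to minute 139, minute 229 to minute 236.
B but not A: minute 19 to minute 54, minute 142 to minute 150, minute 177 to minute 180.
Combining gives A △ B.

minute 19 to minute 54, minute 100 to minute 139, minute 142 to minute 150, minute 177 to minute 180, minute 229 to minute 236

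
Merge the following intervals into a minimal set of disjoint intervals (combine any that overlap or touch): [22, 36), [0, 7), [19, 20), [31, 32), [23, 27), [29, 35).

Sort by start: [0, 7), [19, 20), [22, 36), [23, 27), [29, 35), [31, 32).
[19, 20) is disjoint → start new block.
[22, 36) is disjoint → start new block.
[23, 27) overlaps/touches [22, 36) → extend to [22, 36).
[29, 35) overlaps/touches [22, 36) → extend to [22, 36).
[31, 32) overlaps/touches [22, 36) → extend to [22, 36).

[0, 7) ∪ [19, 20) ∪ [22, 36)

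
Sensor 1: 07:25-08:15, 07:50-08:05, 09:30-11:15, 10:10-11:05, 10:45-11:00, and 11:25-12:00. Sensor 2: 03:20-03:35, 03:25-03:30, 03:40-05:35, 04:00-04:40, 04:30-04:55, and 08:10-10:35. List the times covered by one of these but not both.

First set merges to 07:25-08:15, 09:30-11:15, 11:25-12:00.
Second set merges to 03:20-03:35, 03:40-05:35, 08:10-10:35.
A but not B: 07:25-08:10, 10:35-11:15, 11:25-12:00.
B but not A: 03:20-03:35, 03:40-05:35, 08:15-09:30.
Combining gives A △ B.

03:20-03:35, 03:40-05:35, 07:25-08:10, 08:15-09:30, 10:35-11:15, 11:25-12:00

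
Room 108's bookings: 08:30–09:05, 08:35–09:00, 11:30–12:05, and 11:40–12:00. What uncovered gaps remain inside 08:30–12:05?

The merged coverage is 08:30–09:05, 11:30–12:05.
Complement within 08:30–12:05: 09:05–11:30.

09:05–11:30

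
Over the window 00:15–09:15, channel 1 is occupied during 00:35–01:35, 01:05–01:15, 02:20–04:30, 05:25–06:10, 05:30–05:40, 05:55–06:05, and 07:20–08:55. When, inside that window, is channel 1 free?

00:15-00:35, 01:35-02:20, 04:30-05:25, 06:10-07:20, 08:55-09:15

After merging, the occupied span is 00:35-01:35, 02:20-04:30, 05:25-06:10, 07:20-08:55.
Complement within 00:15-09:15: 00:15-00:35, 01:35-02:20, 04:30-05:25, 06:10-07:20, 08:55-09:15.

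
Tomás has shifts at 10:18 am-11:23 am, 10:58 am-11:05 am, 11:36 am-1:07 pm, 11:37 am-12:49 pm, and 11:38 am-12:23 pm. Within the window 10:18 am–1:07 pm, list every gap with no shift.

11:23 am-11:36 am

Covered (merged): 10:18 am-11:23 am, 11:36 am-1:07 pm.
Uncovered inside 10:18 am-1:07 pm: 11:23 am-11:36 am.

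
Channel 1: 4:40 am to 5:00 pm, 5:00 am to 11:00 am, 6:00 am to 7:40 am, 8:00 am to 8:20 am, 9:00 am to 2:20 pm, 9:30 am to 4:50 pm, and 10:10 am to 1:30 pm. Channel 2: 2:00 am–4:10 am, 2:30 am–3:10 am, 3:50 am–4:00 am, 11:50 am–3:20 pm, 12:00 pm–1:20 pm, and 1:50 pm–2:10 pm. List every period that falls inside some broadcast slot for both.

11:50 am–3:20 pm

Merge the first list: 4:40 am–5:00 pm.
Merge the second list: 2:00 am–4:10 am, 11:50 am–3:20 pm.
4:40 am–5:00 pm ∩ B → 11:50 am–3:20 pm.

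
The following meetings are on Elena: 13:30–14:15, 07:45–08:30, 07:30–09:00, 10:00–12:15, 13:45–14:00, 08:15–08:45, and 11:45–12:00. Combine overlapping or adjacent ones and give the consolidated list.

Sort by start: 07:30–09:00, 07:45–08:30, 08:15–08:45, 10:00–12:15, 11:45–12:00, 13:30–14:15, 13:45–14:00.
07:45–08:30 overlaps/touches 07:30–09:00 → extend to 07:30–09:00.
08:15–08:45 overlaps/touches 07:30–09:00 → extend to 07:30–09:00.
10:00–12:15 is disjoint → start new block.
11:45–12:00 overlaps/touches 10:00–12:15 → extend to 10:00–12:15.
13:30–14:15 is disjoint → start new block.
13:45–14:00 overlaps/touches 13:30–14:15 → extend to 13:30–14:15.

07:30–09:00, 10:00–12:15, 13:30–14:15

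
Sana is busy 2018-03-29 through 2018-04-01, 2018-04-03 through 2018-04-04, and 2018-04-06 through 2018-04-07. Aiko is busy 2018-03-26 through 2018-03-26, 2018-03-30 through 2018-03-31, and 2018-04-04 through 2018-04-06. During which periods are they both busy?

2018-03-30 through 2018-03-31, 2018-04-04 through 2018-04-04, 2018-04-06 through 2018-04-06

2018-03-29 through 2018-04-01 overlaps B on 2018-03-30 through 2018-03-31.
2018-04-03 through 2018-04-04 overlaps B on 2018-04-04 through 2018-04-04.
2018-04-06 through 2018-04-07 overlaps B on 2018-04-06 through 2018-04-06.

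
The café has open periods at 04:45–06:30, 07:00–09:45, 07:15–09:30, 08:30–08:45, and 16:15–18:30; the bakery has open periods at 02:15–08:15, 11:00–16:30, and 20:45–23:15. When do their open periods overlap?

04:45–06:30, 07:00–08:15, 16:15–16:30

A, merged: 04:45–06:30, 07:00–09:45, 16:15–18:30.
04:45–06:30 ∩ B → 04:45–06:30.
07:00–09:45 ∩ B → 07:00–08:15.
16:15–18:30 ∩ B → 16:15–16:30.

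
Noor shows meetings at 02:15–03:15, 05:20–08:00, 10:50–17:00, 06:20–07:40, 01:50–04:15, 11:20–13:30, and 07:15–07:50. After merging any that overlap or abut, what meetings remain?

01:50–04:15, 05:20–08:00, 10:50–17:00

Sort by start: 01:50–04:15, 02:15–03:15, 05:20–08:00, 06:20–07:40, 07:15–07:50, 10:50–17:00, 11:20–13:30.
02:15–03:15 overlaps/touches 01:50–04:15 → extend to 01:50–04:15.
05:20–08:00 is disjoint → start new block.
06:20–07:40 overlaps/touches 05:20–08:00 → extend to 05:20–08:00.
07:15–07:50 overlaps/touches 05:20–08:00 → extend to 05:20–08:00.
10:50–17:00 is disjoint → start new block.
11:20–13:30 overlaps/touches 10:50–17:00 → extend to 10:50–17:00.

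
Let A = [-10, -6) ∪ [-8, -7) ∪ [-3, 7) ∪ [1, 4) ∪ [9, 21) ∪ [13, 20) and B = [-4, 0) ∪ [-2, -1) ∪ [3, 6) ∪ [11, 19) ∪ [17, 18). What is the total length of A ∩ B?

14

First set merges to [-10, -6), [-3, 7), [9, 21).
Second set merges to [-4, 0), [3, 6), [11, 19).
A ∩ B = [-3, 0), [3, 6), [11, 19).
Total: 3 + 3 + 8 = 14.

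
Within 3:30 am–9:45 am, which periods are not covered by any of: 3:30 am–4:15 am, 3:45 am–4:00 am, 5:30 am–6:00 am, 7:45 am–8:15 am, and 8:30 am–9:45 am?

The merged coverage is 3:30 am–4:15 am, 5:30 am–6:00 am, 7:45 am–8:15 am, 8:30 am–9:45 am.
Complement within 3:30 am–9:45 am: 4:15 am–5:30 am, 6:00 am–7:45 am, 8:15 am–8:30 am.

4:15 am–5:30 am, 6:00 am–7:45 am, 8:15 am–8:30 am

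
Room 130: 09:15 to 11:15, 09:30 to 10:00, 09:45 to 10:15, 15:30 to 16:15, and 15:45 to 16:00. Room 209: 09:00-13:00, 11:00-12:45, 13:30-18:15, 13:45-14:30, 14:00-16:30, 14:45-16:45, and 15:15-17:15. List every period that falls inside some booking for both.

Merge the first list: 09:15-11:15, 15:30-16:15.
Merge the second list: 09:00-13:00, 13:30-18:15.
09:15-11:15 ∩ B → 09:15-11:15.
15:30-16:15 ∩ B → 15:30-16:15.

09:15-11:15, 15:30-16:15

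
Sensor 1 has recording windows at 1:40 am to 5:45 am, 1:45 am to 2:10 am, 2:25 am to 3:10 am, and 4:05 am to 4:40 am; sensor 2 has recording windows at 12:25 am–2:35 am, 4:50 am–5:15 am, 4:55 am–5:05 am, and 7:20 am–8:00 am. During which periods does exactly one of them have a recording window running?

A, merged: 1:40 am–5:45 am.
B, merged: 12:25 am–2:35 am, 4:50 am–5:15 am, 7:20 am–8:00 am.
A but not B: 2:35 am–4:50 am, 5:15 am–5:45 am.
B but not A: 12:25 am–1:40 am, 7:20 am–8:00 am.
Combining gives A △ B.

12:25 am–1:40 am, 2:35 am–4:50 am, 5:15 am–5:45 am, 7:20 am–8:00 am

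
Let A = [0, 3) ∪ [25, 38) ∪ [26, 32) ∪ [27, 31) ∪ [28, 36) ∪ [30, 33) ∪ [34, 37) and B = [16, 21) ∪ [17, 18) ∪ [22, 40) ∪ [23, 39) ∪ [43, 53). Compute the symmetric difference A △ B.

[0, 3) ∪ [16, 21) ∪ [22, 25) ∪ [38, 40) ∪ [43, 53)

First set merges to [0, 3), [25, 38).
Second set merges to [16, 21), [22, 40), [43, 53).
A but not B: [0, 3).
B but not A: [16, 21), [22, 25), [38, 40), [43, 53).
Combining gives A △ B.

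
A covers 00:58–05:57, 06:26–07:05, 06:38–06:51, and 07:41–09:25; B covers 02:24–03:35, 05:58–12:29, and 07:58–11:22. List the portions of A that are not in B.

00:58-02:24, 03:35-05:57

A, merged: 00:58-05:57, 06:26-07:05, 07:41-09:25.
B, merged: 02:24-03:35, 05:58-12:29.
00:58-05:57 minus B → 00:58-02:24, 03:35-05:57.
06:26-07:05: fully covered by B → removed.
07:41-09:25: fully covered by B → removed.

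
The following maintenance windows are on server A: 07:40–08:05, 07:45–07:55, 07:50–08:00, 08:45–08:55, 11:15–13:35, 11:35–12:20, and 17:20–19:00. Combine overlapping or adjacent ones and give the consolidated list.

07:40-08:05, 08:45-08:55, 11:15-13:35, 17:20-19:00

07:45-07:55 overlaps/touches 07:40-08:05 → extend to 07:40-08:05.
07:50-08:00 overlaps/touches 07:40-08:05 → extend to 07:40-08:05.
08:45-08:55 is disjoint → start new block.
11:15-13:35 is disjoint → start new block.
11:35-12:20 overlaps/touches 11:15-13:35 → extend to 11:15-13:35.
17:20-19:00 is disjoint → start new block.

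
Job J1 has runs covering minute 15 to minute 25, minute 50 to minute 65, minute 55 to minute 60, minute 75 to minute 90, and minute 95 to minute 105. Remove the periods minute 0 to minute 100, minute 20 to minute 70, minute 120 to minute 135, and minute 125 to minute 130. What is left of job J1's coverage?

minute 100 to minute 105

A, merged: minute 15 to minute 25, minute 50 to minute 65, minute 75 to minute 90, minute 95 to minute 105.
B, merged: minute 0 to minute 100, minute 120 to minute 135.
minute 15 to minute 25: entirely removed.
minute 50 to minute 65: entirely removed.
minute 75 to minute 90: entirely removed.
minute 95 to minute 105 \ B = minute 100 to minute 105.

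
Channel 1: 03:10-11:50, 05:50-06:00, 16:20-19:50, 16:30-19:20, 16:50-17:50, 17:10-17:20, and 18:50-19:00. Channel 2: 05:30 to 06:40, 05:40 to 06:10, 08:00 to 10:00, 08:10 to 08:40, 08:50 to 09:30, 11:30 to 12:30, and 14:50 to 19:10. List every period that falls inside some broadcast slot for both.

A, merged: 03:10–11:50, 16:20–19:50.
B, merged: 05:30–06:40, 08:00–10:00, 11:30–12:30, 14:50–19:10.
03:10–11:50 overlaps B on 05:30–06:40, 08:00–10:00, 11:30–11:50.
16:20–19:50 overlaps B on 16:20–19:10.

05:30–06:40, 08:00–10:00, 11:30–11:50, 16:20–19:10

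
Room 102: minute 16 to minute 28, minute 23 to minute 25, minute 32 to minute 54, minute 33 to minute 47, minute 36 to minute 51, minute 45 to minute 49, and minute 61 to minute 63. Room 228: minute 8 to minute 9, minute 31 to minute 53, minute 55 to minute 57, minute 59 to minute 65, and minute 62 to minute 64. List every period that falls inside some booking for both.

minute 32 to minute 53, minute 61 to minute 63

A, merged: minute 16 to minute 28, minute 32 to minute 54, minute 61 to minute 63.
B, merged: minute 8 to minute 9, minute 31 to minute 53, minute 55 to minute 57, minute 59 to minute 65.
minute 16 to minute 28 meets no B interval.
minute 32 to minute 54 ∩ B → minute 32 to minute 53.
minute 61 to minute 63 ∩ B → minute 61 to minute 63.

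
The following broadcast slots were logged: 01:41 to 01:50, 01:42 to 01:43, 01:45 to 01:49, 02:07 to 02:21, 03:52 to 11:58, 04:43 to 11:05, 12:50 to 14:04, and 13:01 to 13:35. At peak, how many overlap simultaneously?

At 01:42, 2 of the intervals are simultaneously active.
No point has more.

2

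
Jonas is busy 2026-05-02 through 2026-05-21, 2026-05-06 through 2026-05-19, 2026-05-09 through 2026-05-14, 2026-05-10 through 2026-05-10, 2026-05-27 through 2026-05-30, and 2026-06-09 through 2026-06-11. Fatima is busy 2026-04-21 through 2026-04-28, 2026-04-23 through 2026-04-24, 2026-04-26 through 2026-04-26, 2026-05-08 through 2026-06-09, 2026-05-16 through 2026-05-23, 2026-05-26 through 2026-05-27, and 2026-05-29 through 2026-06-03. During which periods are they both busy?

2026-05-08 through 2026-05-21, 2026-05-27 through 2026-05-30, 2026-06-09 through 2026-06-09

A, merged: 2026-05-02 through 2026-05-21, 2026-05-27 through 2026-05-30, 2026-06-09 through 2026-06-11.
B, merged: 2026-04-21 through 2026-04-28, 2026-05-08 through 2026-06-09.
2026-05-02 through 2026-05-21 overlaps B on 2026-05-08 through 2026-05-21.
2026-05-27 through 2026-05-30 overlaps B on 2026-05-27 through 2026-05-30.
2026-06-09 through 2026-06-11 overlaps B on 2026-06-09 through 2026-06-09.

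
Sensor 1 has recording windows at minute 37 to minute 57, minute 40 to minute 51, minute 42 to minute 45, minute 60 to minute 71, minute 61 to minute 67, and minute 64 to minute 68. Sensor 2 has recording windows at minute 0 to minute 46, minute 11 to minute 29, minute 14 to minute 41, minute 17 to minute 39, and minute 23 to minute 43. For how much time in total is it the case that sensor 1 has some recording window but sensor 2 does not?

First set merges to minute 37 to minute 57, minute 60 to minute 71.
Second set merges to minute 0 to minute 46.
A \ B = minute 46 to minute 57, minute 60 to minute 71.
Total: 11 minutes + 11 minutes = 22 minutes.

22 minutes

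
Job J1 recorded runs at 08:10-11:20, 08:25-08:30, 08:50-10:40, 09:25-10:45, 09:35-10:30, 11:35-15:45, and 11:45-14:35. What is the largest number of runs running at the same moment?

Sweep endpoints in order; track running count of active intervals.
Peak of 4 reached at 09:35.

4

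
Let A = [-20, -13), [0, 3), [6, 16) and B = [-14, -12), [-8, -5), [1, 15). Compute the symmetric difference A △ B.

A \ B = [-20, -14), [0, 1), [15, 16).
B \ A = [-13, -12), [-8, -5), [3, 6).
Union of the two gives the symmetric difference.

[-20, -14) ∪ [-13, -12) ∪ [-8, -5) ∪ [0, 1) ∪ [3, 6) ∪ [15, 16)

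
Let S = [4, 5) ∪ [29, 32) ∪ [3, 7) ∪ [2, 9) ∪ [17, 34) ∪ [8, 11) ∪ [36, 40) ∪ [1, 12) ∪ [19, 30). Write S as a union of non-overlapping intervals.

Sort by start: [1, 12), [2, 9), [3, 7), [4, 5), [8, 11), [17, 34), [19, 30), [29, 32), [36, 40).
[2, 9) overlaps/touches [1, 12) → extend to [1, 12).
[3, 7) overlaps/touches [1, 12) → extend to [1, 12).
[4, 5) overlaps/touches [1, 12) → extend to [1, 12).
[8, 11) overlaps/touches [1, 12) → extend to [1, 12).
[17, 34) is disjoint → start new block.
[19, 30) overlaps/touches [17, 34) → extend to [17, 34).
[29, 32) overlaps/touches [17, 34) → extend to [17, 34).
[36, 40) is disjoint → start new block.

[1, 12) ∪ [17, 34) ∪ [36, 40)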